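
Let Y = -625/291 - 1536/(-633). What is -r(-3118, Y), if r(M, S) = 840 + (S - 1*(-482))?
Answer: -81189239/61401 ≈ -1322.3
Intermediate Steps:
Y = 17117/61401 (Y = -625*1/291 - 1536*(-1/633) = -625/291 + 512/211 = 17117/61401 ≈ 0.27877)
r(M, S) = 1322 + S (r(M, S) = 840 + (S + 482) = 840 + (482 + S) = 1322 + S)
-r(-3118, Y) = -(1322 + 17117/61401) = -1*81189239/61401 = -81189239/61401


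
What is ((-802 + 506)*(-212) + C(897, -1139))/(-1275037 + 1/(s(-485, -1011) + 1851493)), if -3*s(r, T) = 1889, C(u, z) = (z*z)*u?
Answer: -6461880411544510/7079757695827 ≈ -912.73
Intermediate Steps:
C(u, z) = u*z² (C(u, z) = z²*u = u*z²)
s(r, T) = -1889/3 (s(r, T) = -⅓*1889 = -1889/3)
((-802 + 506)*(-212) + C(897, -1139))/(-1275037 + 1/(s(-485, -1011) + 1851493)) = ((-802 + 506)*(-212) + 897*(-1139)²)/(-1275037 + 1/(-1889/3 + 1851493)) = (-296*(-212) + 897*1297321)/(-1275037 + 1/(5552590/3)) = (62752 + 1163696937)/(-1275037 + 3/5552590) = 1163759689/(-7079757695827/5552590) = 1163759689*(-5552590/7079757695827) = -6461880411544510/7079757695827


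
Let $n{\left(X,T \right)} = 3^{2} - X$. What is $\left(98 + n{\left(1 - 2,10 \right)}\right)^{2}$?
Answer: $11664$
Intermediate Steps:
$n{\left(X,T \right)} = 9 - X$
$\left(98 + n{\left(1 - 2,10 \right)}\right)^{2} = \left(98 + \left(9 - \left(1 - 2\right)\right)\right)^{2} = \left(98 + \left(9 - -1\right)\right)^{2} = \left(98 + \left(9 + 1\right)\right)^{2} = \left(98 + 10\right)^{2} = 108^{2} = 11664$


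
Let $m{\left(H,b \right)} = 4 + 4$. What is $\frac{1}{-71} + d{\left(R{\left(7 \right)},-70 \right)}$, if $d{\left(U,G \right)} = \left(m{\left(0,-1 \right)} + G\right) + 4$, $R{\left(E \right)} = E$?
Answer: $- \frac{4119}{71} \approx -58.014$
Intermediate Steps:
$m{\left(H,b \right)} = 8$
$d{\left(U,G \right)} = 12 + G$ ($d{\left(U,G \right)} = \left(8 + G\right) + 4 = 12 + G$)
$\frac{1}{-71} + d{\left(R{\left(7 \right)},-70 \right)} = \frac{1}{-71} + \left(12 - 70\right) = - \frac{1}{71} - 58 = - \frac{4119}{71}$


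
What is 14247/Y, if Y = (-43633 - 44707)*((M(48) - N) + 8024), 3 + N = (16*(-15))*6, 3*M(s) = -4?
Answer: -42741/2508590980 ≈ -1.7038e-5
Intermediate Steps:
M(s) = -4/3 (M(s) = (⅓)*(-4) = -4/3)
N = -1443 (N = -3 + (16*(-15))*6 = -3 - 240*6 = -3 - 1440 = -1443)
Y = -2508590980/3 (Y = (-43633 - 44707)*((-4/3 - 1*(-1443)) + 8024) = -88340*((-4/3 + 1443) + 8024) = -88340*(4325/3 + 8024) = -88340*28397/3 = -2508590980/3 ≈ -8.3620e+8)
14247/Y = 14247/(-2508590980/3) = 14247*(-3/2508590980) = -42741/2508590980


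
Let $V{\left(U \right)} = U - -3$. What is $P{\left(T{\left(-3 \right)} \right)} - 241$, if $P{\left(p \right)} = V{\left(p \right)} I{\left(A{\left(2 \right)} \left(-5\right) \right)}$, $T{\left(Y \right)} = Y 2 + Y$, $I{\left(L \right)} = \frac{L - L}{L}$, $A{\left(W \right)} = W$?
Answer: $-241$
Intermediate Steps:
$V{\left(U \right)} = 3 + U$ ($V{\left(U \right)} = U + 3 = 3 + U$)
$I{\left(L \right)} = 0$ ($I{\left(L \right)} = \frac{0}{L} = 0$)
$T{\left(Y \right)} = 3 Y$ ($T{\left(Y \right)} = 2 Y + Y = 3 Y$)
$P{\left(p \right)} = 0$ ($P{\left(p \right)} = \left(3 + p\right) 0 = 0$)
$P{\left(T{\left(-3 \right)} \right)} - 241 = 0 - 241 = -241$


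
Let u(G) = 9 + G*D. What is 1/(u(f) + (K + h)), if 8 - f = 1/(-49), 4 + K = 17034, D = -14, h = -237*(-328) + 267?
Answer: 7/664508 ≈ 1.0534e-5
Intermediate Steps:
h = 78003 (h = 77736 + 267 = 78003)
K = 17030 (K = -4 + 17034 = 17030)
f = 393/49 (f = 8 - 1/(-49) = 8 - 1*(-1/49) = 8 + 1/49 = 393/49 ≈ 8.0204)
u(G) = 9 - 14*G (u(G) = 9 + G*(-14) = 9 - 14*G)
1/(u(f) + (K + h)) = 1/((9 - 14*393/49) + (17030 + 78003)) = 1/((9 - 786/7) + 95033) = 1/(-723/7 + 95033) = 1/(664508/7) = 7/664508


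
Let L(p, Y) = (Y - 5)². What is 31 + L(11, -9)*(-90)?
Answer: -17609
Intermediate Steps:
L(p, Y) = (-5 + Y)²
31 + L(11, -9)*(-90) = 31 + (-5 - 9)²*(-90) = 31 + (-14)²*(-90) = 31 + 196*(-90) = 31 - 17640 = -17609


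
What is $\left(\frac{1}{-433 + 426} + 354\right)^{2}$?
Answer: $\frac{6135529}{49} \approx 1.2521 \cdot 10^{5}$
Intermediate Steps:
$\left(\frac{1}{-433 + 426} + 354\right)^{2} = \left(\frac{1}{-7} + 354\right)^{2} = \left(- \frac{1}{7} + 354\right)^{2} = \left(\frac{2477}{7}\right)^{2} = \frac{6135529}{49}$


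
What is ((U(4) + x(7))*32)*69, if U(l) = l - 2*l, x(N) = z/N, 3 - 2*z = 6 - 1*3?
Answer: -8832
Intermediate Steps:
z = 0 (z = 3/2 - (6 - 1*3)/2 = 3/2 - (6 - 3)/2 = 3/2 - ½*3 = 3/2 - 3/2 = 0)
x(N) = 0 (x(N) = 0/N = 0)
U(l) = -l
((U(4) + x(7))*32)*69 = ((-1*4 + 0)*32)*69 = ((-4 + 0)*32)*69 = -4*32*69 = -128*69 = -8832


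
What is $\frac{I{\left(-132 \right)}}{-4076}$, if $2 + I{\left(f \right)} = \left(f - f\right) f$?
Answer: $\frac{1}{2038} \approx 0.00049068$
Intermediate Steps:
$I{\left(f \right)} = -2$ ($I{\left(f \right)} = -2 + \left(f - f\right) f = -2 + 0 f = -2 + 0 = -2$)
$\frac{I{\left(-132 \right)}}{-4076} = - \frac{2}{-4076} = \left(-2\right) \left(- \frac{1}{4076}\right) = \frac{1}{2038}$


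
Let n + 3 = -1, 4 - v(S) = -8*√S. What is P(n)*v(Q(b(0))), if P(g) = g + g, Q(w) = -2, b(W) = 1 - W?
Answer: -32 - 64*I*√2 ≈ -32.0 - 90.51*I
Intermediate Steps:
v(S) = 4 + 8*√S (v(S) = 4 - (-8)*√S = 4 + 8*√S)
n = -4 (n = -3 - 1 = -4)
P(g) = 2*g
P(n)*v(Q(b(0))) = (2*(-4))*(4 + 8*√(-2)) = -8*(4 + 8*(I*√2)) = -8*(4 + 8*I*√2) = -32 - 64*I*√2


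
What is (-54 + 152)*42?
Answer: 4116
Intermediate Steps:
(-54 + 152)*42 = 98*42 = 4116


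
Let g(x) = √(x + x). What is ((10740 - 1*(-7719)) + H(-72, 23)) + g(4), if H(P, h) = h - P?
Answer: 18554 + 2*√2 ≈ 18557.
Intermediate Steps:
g(x) = √2*√x (g(x) = √(2*x) = √2*√x)
((10740 - 1*(-7719)) + H(-72, 23)) + g(4) = ((10740 - 1*(-7719)) + (23 - 1*(-72))) + √2*√4 = ((10740 + 7719) + (23 + 72)) + √2*2 = (18459 + 95) + 2*√2 = 18554 + 2*√2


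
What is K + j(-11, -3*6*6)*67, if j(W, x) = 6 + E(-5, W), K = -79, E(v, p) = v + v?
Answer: -347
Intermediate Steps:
E(v, p) = 2*v
j(W, x) = -4 (j(W, x) = 6 + 2*(-5) = 6 - 10 = -4)
K + j(-11, -3*6*6)*67 = -79 - 4*67 = -79 - 268 = -347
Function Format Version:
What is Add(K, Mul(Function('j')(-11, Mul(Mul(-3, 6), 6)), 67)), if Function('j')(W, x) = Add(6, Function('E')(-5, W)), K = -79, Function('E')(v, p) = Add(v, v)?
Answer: -347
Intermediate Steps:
Function('E')(v, p) = Mul(2, v)
Function('j')(W, x) = -4 (Function('j')(W, x) = Add(6, Mul(2, -5)) = Add(6, -10) = -4)
Add(K, Mul(Function('j')(-11, Mul(Mul(-3, 6), 6)), 67)) = Add(-79, Mul(-4, 67)) = Add(-79, -268) = -347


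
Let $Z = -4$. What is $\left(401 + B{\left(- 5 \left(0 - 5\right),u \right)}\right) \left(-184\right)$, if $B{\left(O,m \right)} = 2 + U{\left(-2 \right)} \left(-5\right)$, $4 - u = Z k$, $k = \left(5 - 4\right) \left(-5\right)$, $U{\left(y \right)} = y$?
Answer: $-75992$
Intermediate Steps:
$k = -5$ ($k = 1 \left(-5\right) = -5$)
$u = -16$ ($u = 4 - \left(-4\right) \left(-5\right) = 4 - 20 = -16$)
$B{\left(O,m \right)} = 12$ ($B{\left(O,m \right)} = 2 - -10 = 2 + 10 = 12$)
$\left(401 + B{\left(- 5 \left(0 - 5\right),u \right)}\right) \left(-184\right) = \left(401 + 12\right) \left(-184\right) = 413 \left(-184\right) = -75992$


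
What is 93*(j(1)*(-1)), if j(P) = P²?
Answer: -93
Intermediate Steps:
93*(j(1)*(-1)) = 93*(1²*(-1)) = 93*(1*(-1)) = 93*(-1) = -93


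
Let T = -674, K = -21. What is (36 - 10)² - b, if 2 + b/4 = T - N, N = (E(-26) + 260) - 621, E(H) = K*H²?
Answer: -54848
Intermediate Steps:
E(H) = -21*H²
N = -14557 (N = (-21*(-26)² + 260) - 621 = (-21*676 + 260) - 621 = (-14196 + 260) - 621 = -13936 - 621 = -14557)
b = 55524 (b = -8 + 4*(-674 - 1*(-14557)) = -8 + 4*(-674 + 14557) = -8 + 4*13883 = -8 + 55532 = 55524)
(36 - 10)² - b = (36 - 10)² - 1*55524 = 26² - 55524 = 676 - 55524 = -54848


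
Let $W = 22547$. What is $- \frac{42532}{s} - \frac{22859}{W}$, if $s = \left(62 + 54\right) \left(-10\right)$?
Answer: $\frac{233113141}{6538630} \approx 35.652$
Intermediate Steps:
$s = -1160$ ($s = 116 \left(-10\right) = -1160$)
$- \frac{42532}{s} - \frac{22859}{W} = - \frac{42532}{-1160} - \frac{22859}{22547} = \left(-42532\right) \left(- \frac{1}{1160}\right) - \frac{22859}{22547} = \frac{10633}{290} - \frac{22859}{22547} = \frac{233113141}{6538630}$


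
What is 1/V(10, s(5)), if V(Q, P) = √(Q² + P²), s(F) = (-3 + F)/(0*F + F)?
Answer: 5*√626/1252 ≈ 0.099920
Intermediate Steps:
s(F) = (-3 + F)/F (s(F) = (-3 + F)/(0 + F) = (-3 + F)/F)
V(Q, P) = √(P² + Q²)
1/V(10, s(5)) = 1/(√(((-3 + 5)/5)² + 10²)) = 1/(√(((⅕)*2)² + 100)) = 1/(√((⅖)² + 100)) = 1/(√(4/25 + 100)) = 1/(√(2504/25)) = 1/(2*√626/5) = 5*√626/1252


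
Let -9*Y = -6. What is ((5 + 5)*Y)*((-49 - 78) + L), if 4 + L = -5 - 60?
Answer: -3920/3 ≈ -1306.7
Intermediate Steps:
Y = ⅔ (Y = -⅑*(-6) = ⅔ ≈ 0.66667)
L = -69 (L = -4 + (-5 - 60) = -4 - 65 = -69)
((5 + 5)*Y)*((-49 - 78) + L) = ((5 + 5)*(⅔))*((-49 - 78) - 69) = (10*(⅔))*(-127 - 69) = (20/3)*(-196) = -3920/3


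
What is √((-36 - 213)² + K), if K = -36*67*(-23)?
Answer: 3*√13053 ≈ 342.75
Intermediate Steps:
K = 55476 (K = -2412*(-23) = 55476)
√((-36 - 213)² + K) = √((-36 - 213)² + 55476) = √((-249)² + 55476) = √(62001 + 55476) = √117477 = 3*√13053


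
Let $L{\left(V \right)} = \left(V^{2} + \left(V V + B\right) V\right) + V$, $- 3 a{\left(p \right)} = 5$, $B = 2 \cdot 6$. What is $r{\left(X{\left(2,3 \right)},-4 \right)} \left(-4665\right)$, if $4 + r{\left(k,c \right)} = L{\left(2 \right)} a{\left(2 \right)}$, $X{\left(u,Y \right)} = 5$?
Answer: $314110$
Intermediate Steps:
$B = 12$
$a{\left(p \right)} = - \frac{5}{3}$ ($a{\left(p \right)} = \left(- \frac{1}{3}\right) 5 = - \frac{5}{3}$)
$L{\left(V \right)} = V + V^{2} + V \left(12 + V^{2}\right)$ ($L{\left(V \right)} = \left(V^{2} + \left(V V + 12\right) V\right) + V = \left(V^{2} + \left(V^{2} + 12\right) V\right) + V = \left(V^{2} + \left(12 + V^{2}\right) V\right) + V = \left(V^{2} + V \left(12 + V^{2}\right)\right) + V = V + V^{2} + V \left(12 + V^{2}\right)$)
$r{\left(k,c \right)} = - \frac{202}{3}$ ($r{\left(k,c \right)} = -4 + 2 \left(13 + 2 + 2^{2}\right) \left(- \frac{5}{3}\right) = -4 + 2 \left(13 + 2 + 4\right) \left(- \frac{5}{3}\right) = -4 + 2 \cdot 19 \left(- \frac{5}{3}\right) = -4 + 38 \left(- \frac{5}{3}\right) = -4 - \frac{190}{3} = - \frac{202}{3}$)
$r{\left(X{\left(2,3 \right)},-4 \right)} \left(-4665\right) = \left(- \frac{202}{3}\right) \left(-4665\right) = 314110$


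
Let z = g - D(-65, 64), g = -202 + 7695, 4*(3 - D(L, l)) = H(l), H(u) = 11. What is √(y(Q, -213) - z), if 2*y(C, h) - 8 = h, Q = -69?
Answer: I*√30381/2 ≈ 87.151*I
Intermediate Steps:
y(C, h) = 4 + h/2
D(L, l) = ¼ (D(L, l) = 3 - ¼*11 = 3 - 11/4 = ¼)
g = 7493
z = 29971/4 (z = 7493 - 1*¼ = 7493 - ¼ = 29971/4 ≈ 7492.8)
√(y(Q, -213) - z) = √((4 + (½)*(-213)) - 1*29971/4) = √((4 - 213/2) - 29971/4) = √(-205/2 - 29971/4) = √(-30381/4) = I*√30381/2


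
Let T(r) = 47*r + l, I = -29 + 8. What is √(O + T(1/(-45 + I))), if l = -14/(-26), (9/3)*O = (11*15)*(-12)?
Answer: I*√485996082/858 ≈ 25.694*I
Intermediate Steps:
I = -21
O = -660 (O = ((11*15)*(-12))/3 = (165*(-12))/3 = (⅓)*(-1980) = -660)
l = 7/13 (l = -14*(-1/26) = 7/13 ≈ 0.53846)
T(r) = 7/13 + 47*r (T(r) = 47*r + 7/13 = 7/13 + 47*r)
√(O + T(1/(-45 + I))) = √(-660 + (7/13 + 47/(-45 - 21))) = √(-660 + (7/13 + 47/(-66))) = √(-660 + (7/13 + 47*(-1/66))) = √(-660 + (7/13 - 47/66)) = √(-660 - 149/858) = √(-566429/858) = I*√485996082/858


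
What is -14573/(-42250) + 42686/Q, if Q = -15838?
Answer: -60487551/25736750 ≈ -2.3502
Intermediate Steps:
-14573/(-42250) + 42686/Q = -14573/(-42250) + 42686/(-15838) = -14573*(-1/42250) + 42686*(-1/15838) = 1121/3250 - 21343/7919 = -60487551/25736750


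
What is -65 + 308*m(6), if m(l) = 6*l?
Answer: 11023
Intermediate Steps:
-65 + 308*m(6) = -65 + 308*(6*6) = -65 + 308*36 = -65 + 11088 = 11023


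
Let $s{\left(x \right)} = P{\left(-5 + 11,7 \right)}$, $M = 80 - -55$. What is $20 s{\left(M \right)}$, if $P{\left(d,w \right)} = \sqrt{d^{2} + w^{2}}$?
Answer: $20 \sqrt{85} \approx 184.39$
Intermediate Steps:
$M = 135$ ($M = 80 + 55 = 135$)
$s{\left(x \right)} = \sqrt{85}$ ($s{\left(x \right)} = \sqrt{\left(-5 + 11\right)^{2} + 7^{2}} = \sqrt{6^{2} + 49} = \sqrt{36 + 49} = \sqrt{85}$)
$20 s{\left(M \right)} = 20 \sqrt{85}$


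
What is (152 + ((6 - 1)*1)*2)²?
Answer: 26244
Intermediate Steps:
(152 + ((6 - 1)*1)*2)² = (152 + (5*1)*2)² = (152 + 5*2)² = (152 + 10)² = 162² = 26244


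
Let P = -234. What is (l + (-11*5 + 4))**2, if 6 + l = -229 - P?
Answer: 2704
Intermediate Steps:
l = -1 (l = -6 + (-229 - 1*(-234)) = -6 + (-229 + 234) = -6 + 5 = -1)
(l + (-11*5 + 4))**2 = (-1 + (-11*5 + 4))**2 = (-1 + (-55 + 4))**2 = (-1 - 51)**2 = (-52)**2 = 2704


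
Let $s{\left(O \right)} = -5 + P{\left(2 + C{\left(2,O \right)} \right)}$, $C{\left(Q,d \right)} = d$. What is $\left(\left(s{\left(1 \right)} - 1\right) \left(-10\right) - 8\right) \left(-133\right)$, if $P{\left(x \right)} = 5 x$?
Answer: $13034$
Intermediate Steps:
$s{\left(O \right)} = 5 + 5 O$ ($s{\left(O \right)} = -5 + 5 \left(2 + O\right) = -5 + \left(10 + 5 O\right) = 5 + 5 O$)
$\left(\left(s{\left(1 \right)} - 1\right) \left(-10\right) - 8\right) \left(-133\right) = \left(\left(\left(5 + 5 \cdot 1\right) - 1\right) \left(-10\right) - 8\right) \left(-133\right) = \left(\left(\left(5 + 5\right) - 1\right) \left(-10\right) - 8\right) \left(-133\right) = \left(\left(10 - 1\right) \left(-10\right) - 8\right) \left(-133\right) = \left(9 \left(-10\right) - 8\right) \left(-133\right) = \left(-90 - 8\right) \left(-133\right) = \left(-98\right) \left(-133\right) = 13034$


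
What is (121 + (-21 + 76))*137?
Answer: 24112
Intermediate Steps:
(121 + (-21 + 76))*137 = (121 + 55)*137 = 176*137 = 24112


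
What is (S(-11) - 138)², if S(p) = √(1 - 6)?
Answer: (138 - I*√5)² ≈ 19039.0 - 617.15*I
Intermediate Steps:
S(p) = I*√5 (S(p) = √(-5) = I*√5)
(S(-11) - 138)² = (I*√5 - 138)² = (-138 + I*√5)²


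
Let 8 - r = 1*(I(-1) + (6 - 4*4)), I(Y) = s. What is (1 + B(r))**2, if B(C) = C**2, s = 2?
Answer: 66049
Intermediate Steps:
I(Y) = 2
r = 16 (r = 8 - (2 + (6 - 4*4)) = 8 - (2 + (6 - 16)) = 8 - (2 - 10) = 8 - (-8) = 8 - 1*(-8) = 8 + 8 = 16)
(1 + B(r))**2 = (1 + 16**2)**2 = (1 + 256)**2 = 257**2 = 66049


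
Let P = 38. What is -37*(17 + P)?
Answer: -2035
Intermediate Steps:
-37*(17 + P) = -37*(17 + 38) = -37*55 = -2035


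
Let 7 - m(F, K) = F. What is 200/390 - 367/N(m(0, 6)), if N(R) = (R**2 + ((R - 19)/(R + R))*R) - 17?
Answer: -1061/78 ≈ -13.603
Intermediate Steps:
m(F, K) = 7 - F
N(R) = -53/2 + R**2 + R/2 (N(R) = (R**2 + ((-19 + R)/((2*R)))*R) - 17 = (R**2 + ((-19 + R)*(1/(2*R)))*R) - 17 = (R**2 + ((-19 + R)/(2*R))*R) - 17 = (R**2 + (-19/2 + R/2)) - 17 = (-19/2 + R**2 + R/2) - 17 = -53/2 + R**2 + R/2)
200/390 - 367/N(m(0, 6)) = 200/390 - 367/(-53/2 + (7 - 1*0)**2 + (7 - 1*0)/2) = 200*(1/390) - 367/(-53/2 + (7 + 0)**2 + (7 + 0)/2) = 20/39 - 367/(-53/2 + 7**2 + (1/2)*7) = 20/39 - 367/(-53/2 + 49 + 7/2) = 20/39 - 367/26 = -1061/78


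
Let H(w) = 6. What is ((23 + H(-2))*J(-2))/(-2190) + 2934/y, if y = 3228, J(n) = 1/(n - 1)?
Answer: 807083/883665 ≈ 0.91334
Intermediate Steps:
J(n) = 1/(-1 + n)
((23 + H(-2))*J(-2))/(-2190) + 2934/y = ((23 + 6)/(-1 - 2))/(-2190) + 2934/3228 = (29/(-3))*(-1/2190) + 2934*(1/3228) = (29*(-⅓))*(-1/2190) + 489/538 = -29/3*(-1/2190) + 489/538 = 29/6570 + 489/538 = 807083/883665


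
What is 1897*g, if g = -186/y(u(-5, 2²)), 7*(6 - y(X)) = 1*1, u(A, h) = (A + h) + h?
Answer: -2469894/41 ≈ -60241.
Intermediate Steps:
u(A, h) = A + 2*h
y(X) = 41/7 (y(X) = 6 - 1/7 = 6 - ⅐*1 = 6 - ⅐ = 41/7)
g = -1302/41 (g = -186/41/7 = -186*7/41 = -1302/41 ≈ -31.756)
1897*g = 1897*(-1302/41) = -2469894/41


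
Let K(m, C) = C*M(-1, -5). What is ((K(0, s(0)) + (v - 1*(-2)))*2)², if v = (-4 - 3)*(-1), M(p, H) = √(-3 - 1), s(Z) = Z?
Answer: 324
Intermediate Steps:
M(p, H) = 2*I (M(p, H) = √(-4) = 2*I)
v = 7 (v = -7*(-1) = 7)
K(m, C) = 2*I*C (K(m, C) = C*(2*I) = 2*I*C)
((K(0, s(0)) + (v - 1*(-2)))*2)² = ((2*I*0 + (7 - 1*(-2)))*2)² = ((0 + (7 + 2))*2)² = ((0 + 9)*2)² = (9*2)² = 18² = 324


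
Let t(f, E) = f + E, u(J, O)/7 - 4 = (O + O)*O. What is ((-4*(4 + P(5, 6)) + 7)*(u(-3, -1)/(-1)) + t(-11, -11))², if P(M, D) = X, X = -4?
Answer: 99856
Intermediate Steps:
P(M, D) = -4
u(J, O) = 28 + 14*O² (u(J, O) = 28 + 7*((O + O)*O) = 28 + 7*((2*O)*O) = 28 + 7*(2*O²) = 28 + 14*O²)
t(f, E) = E + f
((-4*(4 + P(5, 6)) + 7)*(u(-3, -1)/(-1)) + t(-11, -11))² = ((-4*(4 - 4) + 7)*((28 + 14*(-1)²)/(-1)) + (-11 - 11))² = ((-4*0 + 7)*((28 + 14*1)*(-1)) - 22)² = ((0 + 7)*((28 + 14)*(-1)) - 22)² = (7*(42*(-1)) - 22)² = (7*(-42) - 22)² = (-294 - 22)² = (-316)² = 99856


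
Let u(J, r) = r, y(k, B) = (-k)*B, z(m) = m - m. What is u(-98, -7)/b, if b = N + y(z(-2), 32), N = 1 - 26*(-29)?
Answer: -7/755 ≈ -0.0092715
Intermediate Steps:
z(m) = 0
y(k, B) = -B*k
N = 755 (N = 1 + 754 = 755)
b = 755 (b = 755 - 1*32*0 = 755 + 0 = 755)
u(-98, -7)/b = -7/755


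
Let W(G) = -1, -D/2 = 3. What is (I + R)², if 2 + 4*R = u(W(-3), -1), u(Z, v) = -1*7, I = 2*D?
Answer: 3249/16 ≈ 203.06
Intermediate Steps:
D = -6 (D = -2*3 = -6)
I = -12 (I = 2*(-6) = -12)
u(Z, v) = -7
R = -9/4 (R = -½ + (¼)*(-7) = -½ - 7/4 = -9/4 ≈ -2.2500)
(I + R)² = (-12 - 9/4)² = (-57/4)² = 3249/16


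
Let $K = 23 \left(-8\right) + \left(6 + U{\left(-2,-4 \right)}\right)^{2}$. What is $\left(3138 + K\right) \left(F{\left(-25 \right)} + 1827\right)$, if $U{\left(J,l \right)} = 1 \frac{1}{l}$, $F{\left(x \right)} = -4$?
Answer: $\frac{87126639}{16} \approx 5.4454 \cdot 10^{6}$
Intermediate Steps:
$U{\left(J,l \right)} = \frac{1}{l}$
$K = - \frac{2415}{16}$ ($K = 23 \left(-8\right) + \left(6 + \frac{1}{-4}\right)^{2} = -184 + \left(6 - \frac{1}{4}\right)^{2} = -184 + \left(\frac{23}{4}\right)^{2} = -184 + \frac{529}{16} = - \frac{2415}{16} \approx -150.94$)
$\left(3138 + K\right) \left(F{\left(-25 \right)} + 1827\right) = \left(3138 - \frac{2415}{16}\right) \left(-4 + 1827\right) = \frac{47793}{16} \cdot 1823 = \frac{87126639}{16}$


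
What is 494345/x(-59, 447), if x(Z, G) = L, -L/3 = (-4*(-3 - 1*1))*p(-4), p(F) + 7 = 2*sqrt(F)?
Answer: 692083/624 + 98869*I/156 ≈ 1109.1 + 633.78*I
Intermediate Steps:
p(F) = -7 + 2*sqrt(F)
L = 336 - 192*I (L = -3*(-4*(-3 - 1*1))*(-7 + 2*sqrt(-4)) = -3*(-4*(-3 - 1))*(-7 + 2*(2*I)) = -3*(-4*(-4))*(-7 + 4*I) = -48*(-7 + 4*I) = -3*(-112 + 64*I) = 336 - 192*I ≈ 336.0 - 192.0*I)
x(Z, G) = 336 - 192*I
494345/x(-59, 447) = 494345/(336 - 192*I) = 494345*((336 + 192*I)/149760) = 98869*(336 + 192*I)/29952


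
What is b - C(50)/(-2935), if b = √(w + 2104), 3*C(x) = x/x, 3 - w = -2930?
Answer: 1/8805 + √5037 ≈ 70.972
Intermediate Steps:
w = 2933 (w = 3 - 1*(-2930) = 3 + 2930 = 2933)
C(x) = ⅓ (C(x) = (x/x)/3 = (⅓)*1 = ⅓)
b = √5037 (b = √(2933 + 2104) = √5037 ≈ 70.972)
b - C(50)/(-2935) = √5037 - 1/(3*(-2935)) = √5037 - (-1)/(3*2935) = √5037 - 1*(-1/8805) = √5037 + 1/8805 = 1/8805 + √5037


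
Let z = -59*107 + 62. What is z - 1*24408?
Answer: -30659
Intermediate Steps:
z = -6251 (z = -6313 + 62 = -6251)
z - 1*24408 = -6251 - 1*24408 = -6251 - 24408 = -30659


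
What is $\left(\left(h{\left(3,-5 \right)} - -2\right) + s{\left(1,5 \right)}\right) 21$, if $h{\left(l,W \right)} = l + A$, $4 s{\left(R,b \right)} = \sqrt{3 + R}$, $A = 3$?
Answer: $\frac{357}{2} \approx 178.5$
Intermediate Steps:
$s{\left(R,b \right)} = \frac{\sqrt{3 + R}}{4}$
$h{\left(l,W \right)} = 3 + l$ ($h{\left(l,W \right)} = l + 3 = 3 + l$)
$\left(\left(h{\left(3,-5 \right)} - -2\right) + s{\left(1,5 \right)}\right) 21 = \left(\left(\left(3 + 3\right) - -2\right) + \frac{\sqrt{3 + 1}}{4}\right) 21 = \left(\left(6 + 2\right) + \frac{\sqrt{4}}{4}\right) 21 = \left(8 + \frac{1}{4} \cdot 2\right) 21 = \left(8 + \frac{1}{2}\right) 21 = \frac{17}{2} \cdot 21 = \frac{357}{2}$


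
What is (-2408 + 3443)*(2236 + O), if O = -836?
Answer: 1449000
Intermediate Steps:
(-2408 + 3443)*(2236 + O) = (-2408 + 3443)*(2236 - 836) = 1035*1400 = 1449000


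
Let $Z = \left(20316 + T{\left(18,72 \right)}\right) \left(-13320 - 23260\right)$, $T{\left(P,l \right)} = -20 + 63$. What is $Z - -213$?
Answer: $-744732007$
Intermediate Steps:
$T{\left(P,l \right)} = 43$
$Z = -744732220$ ($Z = \left(20316 + 43\right) \left(-13320 - 23260\right) = 20359 \left(-36580\right) = -744732220$)
$Z - -213 = -744732220 - -213 = -744732220 + 213 = -744732007$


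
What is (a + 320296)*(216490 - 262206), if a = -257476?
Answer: -2871879120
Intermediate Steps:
(a + 320296)*(216490 - 262206) = (-257476 + 320296)*(216490 - 262206) = 62820*(-45716) = -2871879120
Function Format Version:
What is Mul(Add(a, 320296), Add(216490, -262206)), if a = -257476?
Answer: -2871879120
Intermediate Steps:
Mul(Add(a, 320296), Add(216490, -262206)) = Mul(Add(-257476, 320296), Add(216490, -262206)) = Mul(62820, -45716) = -2871879120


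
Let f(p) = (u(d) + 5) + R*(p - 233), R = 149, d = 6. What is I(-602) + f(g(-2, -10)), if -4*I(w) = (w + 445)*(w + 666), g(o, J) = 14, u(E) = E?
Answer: -30108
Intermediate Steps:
I(w) = -(445 + w)*(666 + w)/4 (I(w) = -(w + 445)*(w + 666)/4 = -(445 + w)*(666 + w)/4)
f(p) = -34706 + 149*p (f(p) = (6 + 5) + 149*(p - 233) = 11 + 149*(-233 + p) = 11 + (-34717 + 149*p) = -34706 + 149*p)
I(-602) + f(g(-2, -10)) = (-148185/2 - 1111/4*(-602) - 1/4*(-602)**2) + (-34706 + 149*14) = (-148185/2 + 334411/2 - 1/4*362404) + (-34706 + 2086) = (-148185/2 + 334411/2 - 90601) - 32620 = 2512 - 32620 = -30108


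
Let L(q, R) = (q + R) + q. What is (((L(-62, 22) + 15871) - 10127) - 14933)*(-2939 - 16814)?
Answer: 183525123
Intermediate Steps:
L(q, R) = R + 2*q (L(q, R) = (R + q) + q = R + 2*q)
(((L(-62, 22) + 15871) - 10127) - 14933)*(-2939 - 16814) = ((((22 + 2*(-62)) + 15871) - 10127) - 14933)*(-2939 - 16814) = ((((22 - 124) + 15871) - 10127) - 14933)*(-19753) = (((-102 + 15871) - 10127) - 14933)*(-19753) = ((15769 - 10127) - 14933)*(-19753) = (5642 - 14933)*(-19753) = -9291*(-19753) = 183525123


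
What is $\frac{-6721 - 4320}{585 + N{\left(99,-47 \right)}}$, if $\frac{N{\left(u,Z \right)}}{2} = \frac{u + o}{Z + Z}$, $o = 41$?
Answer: $- \frac{518927}{27355} \approx -18.97$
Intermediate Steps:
$N{\left(u,Z \right)} = \frac{41 + u}{Z}$ ($N{\left(u,Z \right)} = 2 \frac{u + 41}{Z + Z} = 2 \frac{41 + u}{2 Z} = \frac{41 + u}{Z}$)
$\frac{-6721 - 4320}{585 + N{\left(99,-47 \right)}} = \frac{-6721 - 4320}{585 + \frac{41 + 99}{-47}} = - \frac{11041}{585 - \frac{140}{47}} = - \frac{11041}{\frac{27355}{47}} = \left(-11041\right) \frac{47}{27355} = - \frac{518927}{27355}$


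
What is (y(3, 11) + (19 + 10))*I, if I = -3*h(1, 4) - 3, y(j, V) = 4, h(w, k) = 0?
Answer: -99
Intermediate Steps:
I = -3 (I = -3*0 - 3 = 0 - 3 = -3)
(y(3, 11) + (19 + 10))*I = (4 + (19 + 10))*(-3) = (4 + 29)*(-3) = 33*(-3) = -99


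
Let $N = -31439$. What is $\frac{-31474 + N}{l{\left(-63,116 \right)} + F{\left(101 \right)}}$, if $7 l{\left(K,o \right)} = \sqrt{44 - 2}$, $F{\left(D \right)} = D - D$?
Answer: $- \frac{20971 \sqrt{42}}{2} \approx -67954.0$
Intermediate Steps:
$F{\left(D \right)} = 0$
$l{\left(K,o \right)} = \frac{\sqrt{42}}{7}$ ($l{\left(K,o \right)} = \frac{\sqrt{44 - 2}}{7} = \frac{\sqrt{42}}{7}$)
$\frac{-31474 + N}{l{\left(-63,116 \right)} + F{\left(101 \right)}} = \frac{-31474 - 31439}{\frac{\sqrt{42}}{7} + 0} = - \frac{62913}{\frac{1}{7} \sqrt{42}} = - 62913 \frac{\sqrt{42}}{6} = - \frac{20971 \sqrt{42}}{2}$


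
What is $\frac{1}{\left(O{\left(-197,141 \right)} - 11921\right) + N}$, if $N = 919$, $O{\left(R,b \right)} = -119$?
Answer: $- \frac{1}{11121} \approx -8.992 \cdot 10^{-5}$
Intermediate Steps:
$\frac{1}{\left(O{\left(-197,141 \right)} - 11921\right) + N} = \frac{1}{\left(-119 - 11921\right) + 919} = \frac{1}{-12040 + 919} = \frac{1}{-11121} = - \frac{1}{11121}$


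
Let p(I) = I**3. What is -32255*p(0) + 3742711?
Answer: 3742711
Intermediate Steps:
-32255*p(0) + 3742711 = -32255*0**3 + 3742711 = -32255*0 + 3742711 = 0 + 3742711 = 3742711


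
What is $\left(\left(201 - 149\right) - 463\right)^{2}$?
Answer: $168921$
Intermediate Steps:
$\left(\left(201 - 149\right) - 463\right)^{2} = \left(52 - 463\right)^{2} = \left(-411\right)^{2} = 168921$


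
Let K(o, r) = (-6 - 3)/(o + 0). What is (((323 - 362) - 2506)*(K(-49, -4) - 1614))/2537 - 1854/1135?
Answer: 5306729511/3281285 ≈ 1617.3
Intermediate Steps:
K(o, r) = -9/o
(((323 - 362) - 2506)*(K(-49, -4) - 1614))/2537 - 1854/1135 = (((323 - 362) - 2506)*(-9/(-49) - 1614))/2537 - 1854/1135 = ((-39 - 2506)*(-9*(-1/49) - 1614))*(1/2537) - 1854*1/1135 = -2545*(9/49 - 1614)*(1/2537) - 1854/1135 = -2545*(-79077/49)*(1/2537) - 1854/1135 = (201250965/49)*(1/2537) - 1854/1135 = 4680255/2891 - 1854/1135 = 5306729511/3281285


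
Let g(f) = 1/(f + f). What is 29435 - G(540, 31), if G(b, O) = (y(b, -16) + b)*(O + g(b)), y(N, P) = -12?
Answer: 587993/45 ≈ 13067.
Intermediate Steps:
g(f) = 1/(2*f)
G(b, O) = (-12 + b)*(O + 1/(2*b))
29435 - G(540, 31) = 29435 - (1/2 - 12*31 - 6/540 + 31*540) = 29435 - (1/2 - 372 - 6*1/540 + 16740) = 29435 - (1/2 - 372 - 1/90 + 16740) = 29435 - 1*736582/45 = 29435 - 736582/45 = 587993/45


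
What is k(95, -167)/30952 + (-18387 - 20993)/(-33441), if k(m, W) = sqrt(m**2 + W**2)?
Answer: 39380/33441 + sqrt(36914)/30952 ≈ 1.1838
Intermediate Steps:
k(m, W) = sqrt(W**2 + m**2)
k(95, -167)/30952 + (-18387 - 20993)/(-33441) = sqrt((-167)**2 + 95**2)/30952 + (-18387 - 20993)/(-33441) = sqrt(27889 + 9025)*(1/30952) - 39380*(-1/33441) = sqrt(36914)*(1/30952) + 39380/33441 = sqrt(36914)/30952 + 39380/33441 = 39380/33441 + sqrt(36914)/30952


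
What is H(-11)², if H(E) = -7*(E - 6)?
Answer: 14161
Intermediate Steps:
H(E) = 42 - 7*E (H(E) = -7*(-6 + E) = 42 - 7*E)
H(-11)² = (42 - 7*(-11))² = (42 + 77)² = 119² = 14161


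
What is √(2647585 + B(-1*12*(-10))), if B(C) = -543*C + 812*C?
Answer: √2679865 ≈ 1637.0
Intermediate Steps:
B(C) = 269*C
√(2647585 + B(-1*12*(-10))) = √(2647585 + 269*(-1*12*(-10))) = √(2647585 + 269*(-12*(-10))) = √(2647585 + 269*120) = √(2647585 + 32280) = √2679865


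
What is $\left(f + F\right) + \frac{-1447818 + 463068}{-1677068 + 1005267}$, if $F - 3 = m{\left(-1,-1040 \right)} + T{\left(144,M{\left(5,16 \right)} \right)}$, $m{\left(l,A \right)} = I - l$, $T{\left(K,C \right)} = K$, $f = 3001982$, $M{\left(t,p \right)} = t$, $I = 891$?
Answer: $\frac{155187191967}{51677} \approx 3.003 \cdot 10^{6}$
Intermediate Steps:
$m{\left(l,A \right)} = 891 - l$
$F = 1039$ ($F = 3 + \left(\left(891 - -1\right) + 144\right) = 3 + \left(\left(891 + 1\right) + 144\right) = 3 + \left(892 + 144\right) = 3 + 1036 = 1039$)
$\left(f + F\right) + \frac{-1447818 + 463068}{-1677068 + 1005267} = \left(3001982 + 1039\right) + \frac{-1447818 + 463068}{-1677068 + 1005267} = 3003021 - \frac{984750}{-671801} = 3003021 - - \frac{75750}{51677} = 3003021 + \frac{75750}{51677} = \frac{155187191967}{51677}$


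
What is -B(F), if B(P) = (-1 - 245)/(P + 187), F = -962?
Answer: -246/775 ≈ -0.31742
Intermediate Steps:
B(P) = -246/(187 + P)
-B(F) = -(-246)/(187 - 962) = -(-246)/(-775) = -(-246)*(-1)/775 = -1*246/775 = -246/775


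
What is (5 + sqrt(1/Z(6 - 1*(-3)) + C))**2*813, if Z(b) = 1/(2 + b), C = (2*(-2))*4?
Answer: 16260 + 8130*I*sqrt(5) ≈ 16260.0 + 18179.0*I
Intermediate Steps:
C = -16 (C = -4*4 = -16)
(5 + sqrt(1/Z(6 - 1*(-3)) + C))**2*813 = (5 + sqrt(1/(1/(2 + (6 - 1*(-3)))) - 16))**2*813 = (5 + sqrt(1/(1/(2 + (6 + 3))) - 16))**2*813 = (5 + sqrt(1/(1/(2 + 9)) - 16))**2*813 = (5 + sqrt(1/(1/11) - 16))**2*813 = (5 + sqrt(11 - 16))**2*813 = (5 + sqrt(-5))**2*813 = (5 + I*sqrt(5))**2*813 = 813*(5 + I*sqrt(5))**2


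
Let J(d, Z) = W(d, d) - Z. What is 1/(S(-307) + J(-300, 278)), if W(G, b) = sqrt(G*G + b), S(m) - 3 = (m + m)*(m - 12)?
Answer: 65197/12751916527 - 10*sqrt(897)/38255749581 ≈ 5.1049e-6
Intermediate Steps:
S(m) = 3 + 2*m*(-12 + m) (S(m) = 3 + (m + m)*(m - 12) = 3 + (2*m)*(-12 + m) = 3 + 2*m*(-12 + m))
W(G, b) = sqrt(b + G**2) (W(G, b) = sqrt(G**2 + b) = sqrt(b + G**2))
J(d, Z) = sqrt(d + d**2) - Z
1/(S(-307) + J(-300, 278)) = 1/((3 - 24*(-307) + 2*(-307)**2) + (sqrt(-300*(1 - 300)) - 1*278)) = 1/((3 + 7368 + 2*94249) + (sqrt(-300*(-299)) - 278)) = 1/((3 + 7368 + 188498) + (sqrt(89700) - 278)) = 1/(195869 + (10*sqrt(897) - 278)) = 1/(195869 + (-278 + 10*sqrt(897))) = 1/(195591 + 10*sqrt(897))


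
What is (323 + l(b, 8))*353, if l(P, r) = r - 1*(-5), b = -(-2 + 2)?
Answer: 118608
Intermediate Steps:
b = 0 (b = -1*0 = 0)
l(P, r) = 5 + r (l(P, r) = r + 5 = 5 + r)
(323 + l(b, 8))*353 = (323 + (5 + 8))*353 = (323 + 13)*353 = 336*353 = 118608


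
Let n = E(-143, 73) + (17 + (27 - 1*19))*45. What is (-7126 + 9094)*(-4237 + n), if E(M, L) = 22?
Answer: -6081120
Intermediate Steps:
n = 1147 (n = 22 + (17 + (27 - 1*19))*45 = 22 + (17 + (27 - 19))*45 = 22 + (17 + 8)*45 = 22 + 25*45 = 22 + 1125 = 1147)
(-7126 + 9094)*(-4237 + n) = (-7126 + 9094)*(-4237 + 1147) = 1968*(-3090) = -6081120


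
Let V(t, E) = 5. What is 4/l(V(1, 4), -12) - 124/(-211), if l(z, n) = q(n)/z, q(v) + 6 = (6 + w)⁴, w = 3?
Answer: 163408/276621 ≈ 0.59073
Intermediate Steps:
q(v) = 6555 (q(v) = -6 + (6 + 3)⁴ = -6 + 9⁴ = -6 + 6561 = 6555)
l(z, n) = 6555/z
4/l(V(1, 4), -12) - 124/(-211) = 4/((6555/5)) - 124/(-211) = 4/((6555*(⅕))) - 124*(-1/211) = 4/1311 + 124/211 = 163408/276621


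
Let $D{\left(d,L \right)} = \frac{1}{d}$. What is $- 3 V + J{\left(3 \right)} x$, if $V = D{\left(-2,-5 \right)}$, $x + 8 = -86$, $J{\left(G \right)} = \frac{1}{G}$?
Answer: $- \frac{179}{6} \approx -29.833$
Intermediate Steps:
$x = -94$ ($x = -8 - 86 = -94$)
$V = - \frac{1}{2}$ ($V = \frac{1}{-2} = - \frac{1}{2} \approx -0.5$)
$- 3 V + J{\left(3 \right)} x = \left(-3\right) \left(- \frac{1}{2}\right) + \frac{1}{3} \left(-94\right) = \frac{3}{2} + \frac{1}{3} \left(-94\right) = \frac{3}{2} - \frac{94}{3} = - \frac{179}{6}$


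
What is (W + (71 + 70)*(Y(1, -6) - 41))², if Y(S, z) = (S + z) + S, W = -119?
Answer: 41783296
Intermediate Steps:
Y(S, z) = z + 2*S
(W + (71 + 70)*(Y(1, -6) - 41))² = (-119 + (71 + 70)*((-6 + 2*1) - 41))² = (-119 + 141*((-6 + 2) - 41))² = (-119 + 141*(-4 - 41))² = (-119 + 141*(-45))² = (-119 - 6345)² = (-6464)² = 41783296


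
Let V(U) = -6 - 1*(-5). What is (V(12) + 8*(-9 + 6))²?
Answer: 625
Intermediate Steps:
V(U) = -1 (V(U) = -6 + 5 = -1)
(V(12) + 8*(-9 + 6))² = (-1 + 8*(-9 + 6))² = (-1 + 8*(-3))² = (-1 - 24)² = (-25)² = 625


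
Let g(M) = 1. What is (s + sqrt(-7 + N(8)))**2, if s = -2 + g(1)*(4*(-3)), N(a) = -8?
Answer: (14 - I*sqrt(15))**2 ≈ 181.0 - 108.44*I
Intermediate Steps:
s = -14 (s = -2 + 1*(4*(-3)) = -2 + 1*(-12) = -2 - 12 = -14)
(s + sqrt(-7 + N(8)))**2 = (-14 + sqrt(-7 - 8))**2 = (-14 + sqrt(-15))**2 = (-14 + I*sqrt(15))**2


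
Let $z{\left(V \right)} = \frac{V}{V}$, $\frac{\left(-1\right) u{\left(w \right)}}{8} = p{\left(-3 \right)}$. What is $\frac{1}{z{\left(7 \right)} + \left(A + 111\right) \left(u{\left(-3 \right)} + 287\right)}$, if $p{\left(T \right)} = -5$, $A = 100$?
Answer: $\frac{1}{68998} \approx 1.4493 \cdot 10^{-5}$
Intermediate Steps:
$u{\left(w \right)} = 40$ ($u{\left(w \right)} = \left(-8\right) \left(-5\right) = 40$)
$z{\left(V \right)} = 1$
$\frac{1}{z{\left(7 \right)} + \left(A + 111\right) \left(u{\left(-3 \right)} + 287\right)} = \frac{1}{1 + \left(100 + 111\right) \left(40 + 287\right)} = \frac{1}{1 + 211 \cdot 327} = \frac{1}{1 + 68997} = \frac{1}{68998}$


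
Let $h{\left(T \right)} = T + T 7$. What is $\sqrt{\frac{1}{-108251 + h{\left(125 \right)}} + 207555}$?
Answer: $\frac{2 \sqrt{596864720083826}}{107251} \approx 455.58$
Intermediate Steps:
$h{\left(T \right)} = 8 T$ ($h{\left(T \right)} = T + 7 T = 8 T$)
$\sqrt{\frac{1}{-108251 + h{\left(125 \right)}} + 207555} = \sqrt{\frac{1}{-108251 + 8 \cdot 125} + 207555} = \sqrt{\frac{1}{-108251 + 1000} + 207555} = \sqrt{\frac{1}{-107251} + 207555} = \sqrt{- \frac{1}{107251} + 207555} = \sqrt{\frac{22260481304}{107251}} = \frac{2 \sqrt{596864720083826}}{107251}$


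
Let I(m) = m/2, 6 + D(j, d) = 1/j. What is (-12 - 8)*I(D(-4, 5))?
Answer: 125/2 ≈ 62.500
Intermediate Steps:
D(j, d) = -6 + 1/j
I(m) = m/2 (I(m) = m*(1/2) = m/2)
(-12 - 8)*I(D(-4, 5)) = (-12 - 8)*((-6 + 1/(-4))/2) = -10*(-6 - 1/4) = -10*(-25)/4 = -20*(-25/8) = 125/2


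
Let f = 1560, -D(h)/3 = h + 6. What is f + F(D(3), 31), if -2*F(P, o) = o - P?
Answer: 1531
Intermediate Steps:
D(h) = -18 - 3*h (D(h) = -3*(h + 6) = -3*(6 + h) = -18 - 3*h)
F(P, o) = P/2 - o/2 (F(P, o) = -(o - P)/2 = P/2 - o/2)
f + F(D(3), 31) = 1560 + ((-18 - 3*3)/2 - ½*31) = 1560 + ((-18 - 9)/2 - 31/2) = 1560 + ((½)*(-27) - 31/2) = 1560 + (-27/2 - 31/2) = 1560 - 29 = 1531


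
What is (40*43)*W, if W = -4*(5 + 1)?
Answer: -41280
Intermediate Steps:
W = -24 (W = -4*6 = -24)
(40*43)*W = (40*43)*(-24) = 1720*(-24) = -41280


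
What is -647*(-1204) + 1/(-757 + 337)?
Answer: 327174959/420 ≈ 7.7899e+5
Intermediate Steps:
-647*(-1204) + 1/(-757 + 337) = 778988 + 1/(-420) = 778988 - 1/420 = 327174959/420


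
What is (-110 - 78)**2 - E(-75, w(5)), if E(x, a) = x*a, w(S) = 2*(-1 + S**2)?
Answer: 38944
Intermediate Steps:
w(S) = -2 + 2*S**2
E(x, a) = a*x
(-110 - 78)**2 - E(-75, w(5)) = (-110 - 78)**2 - (-2 + 2*5**2)*(-75) = (-188)**2 - (-2 + 2*25)*(-75) = 35344 - (-2 + 50)*(-75) = 35344 - 48*(-75) = 35344 - 1*(-3600) = 35344 + 3600 = 38944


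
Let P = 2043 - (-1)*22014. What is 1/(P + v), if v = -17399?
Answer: 1/6658 ≈ 0.00015020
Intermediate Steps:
P = 24057 (P = 2043 - 1*(-22014) = 2043 + 22014 = 24057)
1/(P + v) = 1/(24057 - 17399) = 1/6658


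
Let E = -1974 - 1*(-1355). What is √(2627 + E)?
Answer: 2*√502 ≈ 44.811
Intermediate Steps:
E = -619 (E = -1974 + 1355 = -619)
√(2627 + E) = √(2627 - 619) = √2008 = 2*√502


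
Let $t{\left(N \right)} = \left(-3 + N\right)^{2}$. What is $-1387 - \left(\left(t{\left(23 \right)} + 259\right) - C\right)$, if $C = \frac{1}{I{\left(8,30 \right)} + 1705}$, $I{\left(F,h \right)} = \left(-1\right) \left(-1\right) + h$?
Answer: $- \frac{3551855}{1736} \approx -2046.0$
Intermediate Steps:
$I{\left(F,h \right)} = 1 + h$
$C = \frac{1}{1736}$ ($C = \frac{1}{\left(1 + 30\right) + 1705} = \frac{1}{31 + 1705} = \frac{1}{1736} \approx 0.00057604$)
$-1387 - \left(\left(t{\left(23 \right)} + 259\right) - C\right) = -1387 - \left(\left(\left(-3 + 23\right)^{2} + 259\right) - \frac{1}{1736}\right) = -1387 - \left(\left(20^{2} + 259\right) - \frac{1}{1736}\right) = -1387 - \left(\left(400 + 259\right) - \frac{1}{1736}\right) = -1387 - \left(659 - \frac{1}{1736}\right) = -1387 - \frac{1144023}{1736} = - \frac{3551855}{1736}$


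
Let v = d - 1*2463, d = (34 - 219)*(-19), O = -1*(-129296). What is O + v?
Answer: 130348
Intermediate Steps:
O = 129296
d = 3515 (d = -185*(-19) = 3515)
v = 1052 (v = 3515 - 1*2463 = 3515 - 2463 = 1052)
O + v = 129296 + 1052 = 130348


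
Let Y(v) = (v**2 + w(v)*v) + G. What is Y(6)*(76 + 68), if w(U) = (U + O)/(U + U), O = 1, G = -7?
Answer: 4680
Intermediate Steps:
w(U) = (1 + U)/(2*U) (w(U) = (U + 1)/(U + U) = (1 + U)/((2*U)) = (1 + U)*(1/(2*U)) = (1 + U)/(2*U))
Y(v) = -13/2 + v**2 + v/2 (Y(v) = (v**2 + ((1 + v)/(2*v))*v) - 7 = (v**2 + (1/2 + v/2)) - 7 = (1/2 + v**2 + v/2) - 7 = -13/2 + v**2 + v/2)
Y(6)*(76 + 68) = (-13/2 + 6**2 + (1/2)*6)*(76 + 68) = (-13/2 + 36 + 3)*144 = (65/2)*144 = 4680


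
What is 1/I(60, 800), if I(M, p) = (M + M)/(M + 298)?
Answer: 179/60 ≈ 2.9833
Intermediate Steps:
I(M, p) = 2*M/(298 + M) (I(M, p) = (2*M)/(298 + M) = 2*M/(298 + M))
1/I(60, 800) = 1/(2*60/(298 + 60)) = 1/(2*60/358) = 1/(2*60*(1/358)) = 1/(60/179) = 179/60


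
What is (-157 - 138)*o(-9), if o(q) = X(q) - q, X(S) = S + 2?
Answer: -590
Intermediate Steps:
X(S) = 2 + S
o(q) = 2 (o(q) = (2 + q) - q = 2)
(-157 - 138)*o(-9) = (-157 - 138)*2 = -295*2 = -590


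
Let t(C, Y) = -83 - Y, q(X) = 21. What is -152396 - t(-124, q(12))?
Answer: -152292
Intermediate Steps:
-152396 - t(-124, q(12)) = -152396 - (-83 - 1*21) = -152396 - (-83 - 21) = -152396 - 1*(-104) = -152396 + 104 = -152292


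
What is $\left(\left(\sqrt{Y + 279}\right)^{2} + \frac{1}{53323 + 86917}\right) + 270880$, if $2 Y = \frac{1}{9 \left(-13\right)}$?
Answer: $\frac{4449198494717}{16408080} \approx 2.7116 \cdot 10^{5}$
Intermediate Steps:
$Y = - \frac{1}{234}$ ($Y = \frac{1}{2 \cdot 9 \left(-13\right)} = \frac{1}{2 \left(-117\right)} = \frac{1}{2} \left(- \frac{1}{117}\right) = - \frac{1}{234} \approx -0.0042735$)
$\left(\left(\sqrt{Y + 279}\right)^{2} + \frac{1}{53323 + 86917}\right) + 270880 = \left(\left(\sqrt{- \frac{1}{234} + 279}\right)^{2} + \frac{1}{53323 + 86917}\right) + 270880 = \left(\left(\sqrt{\frac{65285}{234}}\right)^{2} + \frac{1}{140240}\right) + 270880 = \left(\left(\frac{\sqrt{1697410}}{78}\right)^{2} + \frac{1}{140240}\right) + 270880 = \left(\frac{65285}{234} + \frac{1}{140240}\right) + 270880 = \frac{4577784317}{16408080} + 270880 = \frac{4449198494717}{16408080}$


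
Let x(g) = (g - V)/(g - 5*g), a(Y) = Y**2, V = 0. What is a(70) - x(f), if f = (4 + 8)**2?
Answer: 19601/4 ≈ 4900.3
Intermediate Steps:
f = 144 (f = 12**2 = 144)
x(g) = -1/4 (x(g) = (g - 1*0)/(g - 5*g) = (g + 0)/((-4*g)) = g*(-1/(4*g)) = -1/4)
a(70) - x(f) = 70**2 - 1*(-1/4) = 4900 + 1/4 = 19601/4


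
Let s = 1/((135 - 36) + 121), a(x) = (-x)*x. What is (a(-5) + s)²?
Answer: 30239001/48400 ≈ 624.77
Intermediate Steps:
a(x) = -x²
s = 1/220 (s = 1/(99 + 121) = 1/220 ≈ 0.0045455)
(a(-5) + s)² = (-1*(-5)² + 1/220)² = (-1*25 + 1/220)² = (-25 + 1/220)² = (-5499/220)² = 30239001/48400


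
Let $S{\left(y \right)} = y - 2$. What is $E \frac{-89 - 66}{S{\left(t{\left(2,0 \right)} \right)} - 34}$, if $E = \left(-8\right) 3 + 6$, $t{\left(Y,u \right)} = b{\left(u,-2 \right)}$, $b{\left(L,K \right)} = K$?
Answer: $- \frac{1395}{19} \approx -73.421$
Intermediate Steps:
$t{\left(Y,u \right)} = -2$
$S{\left(y \right)} = -2 + y$ ($S{\left(y \right)} = y - 2 = -2 + y$)
$E = -18$ ($E = -24 + 6 = -18$)
$E \frac{-89 - 66}{S{\left(t{\left(2,0 \right)} \right)} - 34} = - 18 \frac{-89 - 66}{\left(-2 - 2\right) - 34} = - 18 \left(- \frac{155}{-4 - 34}\right) = - 18 \left(- \frac{155}{-38}\right) = - 18 \left(\left(-155\right) \left(- \frac{1}{38}\right)\right) = \left(-18\right) \frac{155}{38} = - \frac{1395}{19}$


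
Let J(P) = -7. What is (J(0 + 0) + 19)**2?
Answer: 144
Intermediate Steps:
(J(0 + 0) + 19)**2 = (-7 + 19)**2 = 12**2 = 144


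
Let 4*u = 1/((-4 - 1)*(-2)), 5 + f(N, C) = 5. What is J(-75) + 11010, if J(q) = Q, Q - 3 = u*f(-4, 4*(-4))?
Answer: 11013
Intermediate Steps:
f(N, C) = 0 (f(N, C) = -5 + 5 = 0)
u = 1/40 (u = 1/(4*(((-4 - 1)*(-2)))) = 1/(4*((-5*(-2)))) = (¼)/10 = (¼)*(⅒) = 1/40 ≈ 0.025000)
Q = 3 (Q = 3 + (1/40)*0 = 3 + 0 = 3)
J(q) = 3
J(-75) + 11010 = 3 + 11010 = 11013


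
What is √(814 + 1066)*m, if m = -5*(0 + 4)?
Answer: -40*√470 ≈ -867.18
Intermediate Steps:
m = -20 (m = -5*4 = -20)
√(814 + 1066)*m = √(814 + 1066)*(-20) = √1880*(-20) = (2*√470)*(-20) = -40*√470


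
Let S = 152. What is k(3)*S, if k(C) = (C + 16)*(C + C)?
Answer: 17328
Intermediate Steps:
k(C) = 2*C*(16 + C) (k(C) = (16 + C)*(2*C) = 2*C*(16 + C))
k(3)*S = (2*3*(16 + 3))*152 = (2*3*19)*152 = 114*152 = 17328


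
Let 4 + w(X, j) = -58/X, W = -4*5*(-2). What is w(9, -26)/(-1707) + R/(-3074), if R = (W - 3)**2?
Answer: -20742991/47225862 ≈ -0.43923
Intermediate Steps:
W = 40 (W = -20*(-2) = 40)
R = 1369 (R = (40 - 3)**2 = 37**2 = 1369)
w(X, j) = -4 - 58/X
w(9, -26)/(-1707) + R/(-3074) = (-4 - 58/9)/(-1707) + 1369/(-3074) = (-4 - 58*1/9)*(-1/1707) + 1369*(-1/3074) = (-4 - 58/9)*(-1/1707) - 1369/3074 = -94/9*(-1/1707) - 1369/3074 = 94/15363 - 1369/3074 = -20742991/47225862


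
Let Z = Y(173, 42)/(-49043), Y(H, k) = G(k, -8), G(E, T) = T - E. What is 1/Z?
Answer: 49043/50 ≈ 980.86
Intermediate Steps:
Y(H, k) = -8 - k
Z = 50/49043 (Z = (-8 - 1*42)/(-49043) = (-8 - 42)*(-1/49043) = -50*(-1/49043) = 50/49043 ≈ 0.0010195)
1/Z = 1/(50/49043) = 49043/50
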